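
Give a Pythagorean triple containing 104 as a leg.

We need the other leg and hypotenuse such that 104² + x² = c².
Take x = 153, c = 185: 104² + 153² = 10816 + 23409 = 34225 = 185² ✓
Triple: (153, 104, 185)

(153, 104, 185)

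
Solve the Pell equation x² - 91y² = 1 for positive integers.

We seek the smallest positive integers (x, y) with x² - 91y² = 1, i.e., x² = 91y² + 1.
Try successive y values:
y = 1: x² = 91·1² + 1 = 92, not a perfect square
y = 2: x² = 91·2² + 1 = 365, not a perfect square
y = 3: x² = 91·3² + 1 = 820, not a perfect square
... continuing the search (or via continued fractions) ...
y = 165: x² = 91·165² + 1 = 2477476, x = 1574 ✓

Verify: 1574² - 91·165² = 2477476 - 2477475 = 1 ✓

x = 1574, y = 165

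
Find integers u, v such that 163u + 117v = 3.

Step 1: Check solvability.
gcd(163, 117) = 1
Since 1 divides 3, solutions exist.

Step 2: Apply extended Euclidean algorithm to find gcd.
We find integers such that 163*x0 + 117*y0 = 1

Step 3: Scale the particular solution.
Multiply by 3/1 = 3:
u = 84, v = -117

Step 4: Verify.
163*(84) + 117*(-117) = 3 = 3 ✓

u = 84, v = -117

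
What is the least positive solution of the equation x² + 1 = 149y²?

We need x² = 149y² - 1. Try successive y:
y = 1: x² = 149·1² - 1 = 148, not a perfect square
y = 2: x² = 149·2² - 1 = 595, not a perfect square
y = 3: x² = 149·3² - 1 = 1340, not a perfect square
...
y = 9305: x² = 149·9305² - 1 = 12900870724 = 113582² ✓
Check: 113582² - 149·9305² = 12900870724 - 12900870725 = -1 ✓

x = 113582, y = 9305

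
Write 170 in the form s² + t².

We need to find integers s, t > 0 such that s² + t² = 170.
Trying s = 1: t² = 170 - 1² = 170 - 1 = 169
t = 13
Check: 1² + 13² = 1 + 169 = 170 ✓

170 = 1² + 13²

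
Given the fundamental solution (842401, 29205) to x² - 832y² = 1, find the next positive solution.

Solutions to x² - Dy² = 1 are generated by powers of (x₀ + y₀√D).
The next solution satisfies x₁ + y₁√832 = (x₀ + y₀√832)², giving:
x₁ = x₀² + 832y₀² = 842401² + 832·29205² = 709639444801 + 709639444800 = 1419278889601
y₁ = 2x₀y₀ = 2·842401·29205 = 49204642410

Verify: 1419278889601² - 832·49204642410² = 2014352566467047545939201 - 2014352566467047545939200 = 1 ✓

x = 1419278889601, y = 49204642410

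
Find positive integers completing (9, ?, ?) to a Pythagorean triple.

We need the other leg and hypotenuse such that 9² + x² = c².
Take x = 40, c = 41: 9² + 40² = 81 + 1600 = 1681 = 41² ✓
Triple: (9, 40, 41)

(9, 40, 41)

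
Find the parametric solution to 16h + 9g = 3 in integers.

Step 1: Compute gcd(16, 9) = 1.
Since 1 divides 3, solutions exist.

Step 2: Find a particular solution using extended Euclidean algorithm.
We get h₀ = 12, g₀ = -21.
Check: 16*12 + 9*-21 = 3 = 3 ✓

Step 3: Write the general solution.
h = 12 + (9/1)t = 12 + 9t
g = -21 - (16/1)t = -21 - 16t
for any integer t.

h = 12 + 9t, g = -21 - 16t for integer t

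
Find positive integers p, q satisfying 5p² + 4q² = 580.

Try small values of p and check whether (580 - 5p²)/4 is a perfect square.
p = 6: 5·6² = 180, so 4q² = 580 - 180 = 400, giving q² = 100, q = 10.
Check: 5·6² + 4·10² = 180 + 400 = 580 ✓

p = 6, q = 10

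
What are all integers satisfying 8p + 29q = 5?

Step 1: Compute gcd(8, 29) = 1.
Since 1 divides 5, solutions exist.

Step 2: Find a particular solution using extended Euclidean algorithm.
We get p₀ = 55, q₀ = -15.
Check: 8*55 + 29*-15 = 5 = 5 ✓

Step 3: Write the general solution.
p = 55 + (29/1)t = 55 + 29t
q = -15 - (8/1)t = -15 - 8t
for any integer t.

p = 55 + 29t, q = -15 - 8t for integer t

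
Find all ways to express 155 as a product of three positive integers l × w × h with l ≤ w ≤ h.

Iterate l from 1 to ⌊155^(1/3)⌋. For each l dividing 155, iterate w ≥ l with w dividing 155/l, and set h = 155/(l·w).
Triples found (2): (1×1×155), (1×5×31)

(1×1×155), (1×5×31)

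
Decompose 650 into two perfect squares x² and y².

We need to find integers x, y > 0 such that x² + y² = 650.
Trying x = 5: y² = 650 - 5² = 650 - 25 = 625
y = 25
Check: 5² + 25² = 25 + 625 = 650 ✓

650 = 5² + 25²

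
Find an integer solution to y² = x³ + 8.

Try small integer x values and check whether x³ + 8 is a perfect square.
x = 2: x³ + 8 = 2³ + 8 = 8 + 8 = 16
Is 16 a perfect square? 4² = 16 ✓
So (x, y) = (2, -4) is a solution.

x = 2, y = -4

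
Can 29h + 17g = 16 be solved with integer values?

Step 1: Compute gcd(29, 17).
gcd(29, 17) = 1

Step 2: Check divisibility.
Does 1 divide 16? 16 = 1 x 16, so yes.

By the theorem on linear Diophantine equations, 29h + 17g = 16 has integer solutions if and only if gcd(29, 17) divides 16. Since 1 | 16, solutions exist.

Yes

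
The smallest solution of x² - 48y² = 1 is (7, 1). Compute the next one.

Solutions to x² - Dy² = 1 are generated by powers of (x₀ + y₀√D).
The next solution satisfies x₁ + y₁√48 = (x₀ + y₀√48)², giving:
x₁ = x₀² + 48y₀² = 7² + 48·1² = 49 + 48 = 97
y₁ = 2x₀y₀ = 2·7·1 = 14

Verify: 97² - 48·14² = 9409 - 9408 = 1 ✓

x = 97, y = 14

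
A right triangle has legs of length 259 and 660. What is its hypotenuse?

c² = a² + b² = 259² + 660² = 67081 + 435600 = 502681
c = 709

709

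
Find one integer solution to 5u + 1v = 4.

Step 1: Check solvability.
gcd(5, 1) = 1
Since 1 divides 4, solutions exist.

Step 2: Apply extended Euclidean algorithm to find gcd.
We find integers such that 5*x0 + 1*y0 = 1

Step 3: Scale the particular solution.
Multiply by 4/1 = 4:
u = 0, v = 4

Step 4: Verify.
5*(0) + 1*(4) = 4 = 4 ✓

u = 0, v = 4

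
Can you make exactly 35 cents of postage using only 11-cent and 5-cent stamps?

We need non-negative x, y with 11x + 5y = 35.
gcd(11, 5) = 1 divides 35, so integer solutions exist.
Search for a non-negative one: x = 0 gives 5y = 35 - 0 = 35, so y = 7.
Check: 11·0 + 5·7 = 35 ✓

Yes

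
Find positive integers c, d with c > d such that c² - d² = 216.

Factor: c² - d² = (c+d)(c-d) = 216.
We need two factors of 216 with the same parity.
Use c+d = 108 and c-d = 2 (product 108·2 = 216).
Adding: 2c = 110, so c = 55.
Subtracting: 2d = 106, so d = 53.
Check: 55² - 53² = 3025 - 2809 = 216 ✓

c = 55, d = 53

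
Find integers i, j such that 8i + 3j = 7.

Step 1: Check solvability.
gcd(8, 3) = 1
Since 1 divides 7, solutions exist.

Step 2: Apply extended Euclidean algorithm to find gcd.
We find integers such that 8*x0 + 3*y0 = 1

Step 3: Scale the particular solution.
Multiply by 7/1 = 7:
i = -7, j = 21

Step 4: Verify.
8*(-7) + 3*(21) = 7 = 7 ✓

i = -7, j = 21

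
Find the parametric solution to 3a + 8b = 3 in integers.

Step 1: Compute gcd(3, 8) = 1.
Since 1 divides 3, solutions exist.

Step 2: Find a particular solution using extended Euclidean algorithm.
We get a₀ = 9, b₀ = -3.
Check: 3*9 + 8*-3 = 3 = 3 ✓

Step 3: Write the general solution.
a = 9 + (8/1)t = 9 + 8t
b = -3 - (3/1)t = -3 - 3t
for any integer t.

a = 9 + 8t, b = -3 - 3t for integer t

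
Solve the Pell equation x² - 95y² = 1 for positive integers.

We seek the smallest positive integers (x, y) with x² - 95y² = 1, i.e., x² = 95y² + 1.
Try successive y values:
y = 1: x² = 95·1² + 1 = 96, not a perfect square
y = 2: x² = 95·2² + 1 = 381, not a perfect square
y = 3: x² = 95·3² + 1 = 856, not a perfect square
... continuing the search (or via continued fractions) ...
y = 4: x² = 95·4² + 1 = 1521, x = 39 ✓

Verify: 39² - 95·4² = 1521 - 1520 = 1 ✓

x = 39, y = 4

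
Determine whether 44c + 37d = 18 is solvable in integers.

Step 1: Compute gcd(44, 37).
gcd(44, 37) = 1

Step 2: Check divisibility.
Does 1 divide 18? 18 = 1 x 18, so yes.

By the theorem on linear Diophantine equations, 44c + 37d = 18 has integer solutions if and only if gcd(44, 37) divides 18. Since 1 | 18, solutions exist.

Yes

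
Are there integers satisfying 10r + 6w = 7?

Step 1: Compute gcd(10, 6).
gcd(10, 6) = 2

Step 2: Check divisibility.
Does 2 divide 7? 7 = 2 x 3 + 1, so no.

By the theorem on linear Diophantine equations, 10r + 6w = 7 has integer solutions if and only if gcd(10, 6) divides 7. Since 2 does not divide 7, no solutions exist.

No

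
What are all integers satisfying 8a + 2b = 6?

Step 1: Compute gcd(8, 2) = 2.
Since 2 divides 6, solutions exist.

Step 2: Find a particular solution using extended Euclidean algorithm.
We get a₀ = 0, b₀ = 3.
Check: 8*0 + 2*3 = 6 = 6 ✓

Step 3: Write the general solution.
a = 0 + (2/2)t = 0 + 1t
b = 3 - (8/2)t = 3 - 4t
for any integer t.

a = 0 + 1t, b = 3 - 4t for integer t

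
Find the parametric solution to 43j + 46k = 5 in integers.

Step 1: Compute gcd(43, 46) = 1.
Since 1 divides 5, solutions exist.

Step 2: Find a particular solution using extended Euclidean algorithm.
We get j₀ = 75, k₀ = -70.
Check: 43*75 + 46*-70 = 5 = 5 ✓

Step 3: Write the general solution.
j = 75 + (46/1)t = 75 + 46t
k = -70 - (43/1)t = -70 - 43t
for any integer t.

j = 75 + 46t, k = -70 - 43t for integer t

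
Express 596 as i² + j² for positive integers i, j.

We need to find integers i, j > 0 such that i² + j² = 596.
Trying i = 14: j² = 596 - 14² = 596 - 196 = 400
j = 20
Check: 14² + 20² = 196 + 400 = 596 ✓

596 = 14² + 20²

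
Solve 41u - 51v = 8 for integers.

Step 1: Check solvability.
gcd(41, 51) = 1
Since 1 divides 8, solutions exist.

Step 2: Apply extended Euclidean algorithm to find gcd.
We find integers such that 41*x0 + 51*y0 = 1

Step 3: Scale the particular solution.
Multiply by 8/1 = 8:
u = 40, v = 32

Step 4: Verify.
41*(40) - 51*(32) = 8 = 8 ✓

u = 40, v = 32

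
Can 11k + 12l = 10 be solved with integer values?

Step 1: Compute gcd(11, 12).
gcd(11, 12) = 1

Step 2: Check divisibility.
Does 1 divide 10? 10 = 1 x 10, so yes.

By the theorem on linear Diophantine equations, 11k + 12l = 10 has integer solutions if and only if gcd(11, 12) divides 10. Since 1 | 10, solutions exist.

Yes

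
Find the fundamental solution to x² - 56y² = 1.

We seek the smallest positive integers (x, y) with x² - 56y² = 1, i.e., x² = 56y² + 1.
Try successive y values:
y = 1: x² = 56·1² + 1 = 57, not a perfect square
y = 2: x² = 56·2² + 1 = 225, x = 15 ✓

Verify: 15² - 56·2² = 225 - 224 = 1 ✓

x = 15, y = 2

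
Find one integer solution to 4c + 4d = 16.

Step 1: Check solvability.
gcd(4, 4) = 4
Since 4 divides 16, solutions exist.

Step 2: Apply extended Euclidean algorithm to find gcd.
We find integers such that 4*x0 + 4*y0 = 4

Step 3: Scale the particular solution.
Multiply by 16/4 = 4:
c = 0, d = 4

Step 4: Verify.
4*(0) + 4*(4) = 16 = 16 ✓

c = 0, d = 4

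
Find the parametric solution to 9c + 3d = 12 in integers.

Step 1: Compute gcd(9, 3) = 3.
Since 3 divides 12, solutions exist.

Step 2: Find a particular solution using extended Euclidean algorithm.
We get c₀ = 0, d₀ = 4.
Check: 9*0 + 3*4 = 12 = 12 ✓

Step 3: Write the general solution.
c = 0 + (3/3)t = 0 + 1t
d = 4 - (9/3)t = 4 - 3t
for any integer t.

c = 0 + 1t, d = 4 - 3t for integer t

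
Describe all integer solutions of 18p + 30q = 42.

Step 1: Compute gcd(18, 30) = 6.
Since 6 divides 42, solutions exist.

Step 2: Find a particular solution using extended Euclidean algorithm.
We get p₀ = 14, q₀ = -7.
Check: 18*14 + 30*-7 = 42 = 42 ✓

Step 3: Write the general solution.
p = 14 + (30/6)t = 14 + 5t
q = -7 - (18/6)t = -7 - 3t
for any integer t.

p = 14 + 5t, q = -7 - 3t for integer t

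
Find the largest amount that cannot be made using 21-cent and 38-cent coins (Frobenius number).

For two coprime denominations a and b, the Frobenius number (largest value not representable as a non-negative combination) is ab - a - b.
Here gcd(21, 38) = 1, so they are coprime.
F(21, 38) = 21·38 - 21 - 38 = 798 - 59 = 739

739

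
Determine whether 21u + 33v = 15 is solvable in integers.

Step 1: Compute gcd(21, 33).
gcd(21, 33) = 3

Step 2: Check divisibility.
Does 3 divide 15? 15 = 3 x 5, so yes.

By the theorem on linear Diophantine equations, 21u + 33v = 15 has integer solutions if and only if gcd(21, 33) divides 15. Since 3 | 15, solutions exist.

Yes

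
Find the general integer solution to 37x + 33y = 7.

Step 1: Compute gcd(37, 33) = 1.
Since 1 divides 7, solutions exist.

Step 2: Find a particular solution using extended Euclidean algorithm.
We get x₀ = -56, y₀ = 63.
Check: 37*-56 + 33*63 = 7 = 7 ✓

Step 3: Write the general solution.
x = -56 + (33/1)t = -56 + 33t
y = 63 - (37/1)t = 63 - 37t
for any integer t.

x = -56 + 33t, y = 63 - 37t for integer t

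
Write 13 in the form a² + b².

We need to find integers a, b > 0 such that a² + b² = 13.
Trying a = 2: b² = 13 - 2² = 13 - 4 = 9
b = 3
Check: 2² + 3² = 4 + 9 = 13 ✓

13 = 2² + 3²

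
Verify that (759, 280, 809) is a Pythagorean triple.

Compute a² + b² = 759² + 280² = 576081 + 78400 = 654481
Compute c² = 809² = 654481
Since 654481 = 654481, confirmed.

Yes, it is a Pythagorean triple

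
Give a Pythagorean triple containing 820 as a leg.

We need the other leg and hypotenuse such that 820² + x² = c².
Take x = 16800, c = 16820: 820² + 16800² = 672400 + 282240000 = 282912400 = 16820² ✓
Triple: (820, 16800, 16820)

(820, 16800, 16820)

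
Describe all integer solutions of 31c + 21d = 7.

Step 1: Compute gcd(31, 21) = 1.
Since 1 divides 7, solutions exist.

Step 2: Find a particular solution using extended Euclidean algorithm.
We get c₀ = -14, d₀ = 21.
Check: 31*-14 + 21*21 = 7 = 7 ✓

Step 3: Write the general solution.
c = -14 + (21/1)t = -14 + 21t
d = 21 - (31/1)t = 21 - 31t
for any integer t.

c = -14 + 21t, d = 21 - 31t for integer t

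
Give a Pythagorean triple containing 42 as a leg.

We need the other leg and hypotenuse such that 42² + x² = c².
Take x = 440, c = 442: 42² + 440² = 1764 + 193600 = 195364 = 442² ✓
Triple: (42, 440, 442)

(42, 440, 442)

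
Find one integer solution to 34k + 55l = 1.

Step 1: Check solvability.
gcd(34, 55) = 1
Since 1 divides 1, solutions exist.

Step 2: Apply extended Euclidean algorithm to find gcd.
We find integers such that 34*x0 + 55*y0 = 1

Step 3: Scale the particular solution.
Multiply by 1/1 = 1:
k = -21, l = 13

Step 4: Verify.
34*(-21) + 55*(13) = 1 = 1 ✓

k = -21, l = 13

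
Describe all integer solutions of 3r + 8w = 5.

Step 1: Compute gcd(3, 8) = 1.
Since 1 divides 5, solutions exist.

Step 2: Find a particular solution using extended Euclidean algorithm.
We get r₀ = 15, w₀ = -5.
Check: 3*15 + 8*-5 = 5 = 5 ✓

Step 3: Write the general solution.
r = 15 + (8/1)t = 15 + 8t
w = -5 - (3/1)t = -5 - 3t
for any integer t.

r = 15 + 8t, w = -5 - 3t for integer t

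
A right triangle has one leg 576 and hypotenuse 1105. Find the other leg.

a² = c² - b² = 1221025 - 331776 = 889249
a = 943

943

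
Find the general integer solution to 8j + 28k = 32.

Step 1: Compute gcd(8, 28) = 4.
Since 4 divides 32, solutions exist.

Step 2: Find a particular solution using extended Euclidean algorithm.
We get j₀ = -24, k₀ = 8.
Check: 8*-24 + 28*8 = 32 = 32 ✓

Step 3: Write the general solution.
j = -24 + (28/4)t = -24 + 7t
k = 8 - (8/4)t = 8 - 2t
for any integer t.

j = -24 + 7t, k = 8 - 2t for integer t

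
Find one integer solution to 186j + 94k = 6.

Step 1: Check solvability.
gcd(186, 94) = 2
Since 2 divides 6, solutions exist.

Step 2: Apply extended Euclidean algorithm to find gcd.
We find integers such that 186*x0 + 94*y0 = 2

Step 3: Scale the particular solution.
Multiply by 6/2 = 3:
j = -3, k = 6

Step 4: Verify.
186*(-3) + 94*(6) = 6 = 6 ✓

j = -3, k = 6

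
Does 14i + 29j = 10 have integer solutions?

Step 1: Compute gcd(14, 29).
gcd(14, 29) = 1

Step 2: Check divisibility.
Does 1 divide 10? 10 = 1 x 10, so yes.

By the theorem on linear Diophantine equations, 14i + 29j = 10 has integer solutions if and only if gcd(14, 29) divides 10. Since 1 | 10, solutions exist.

Yes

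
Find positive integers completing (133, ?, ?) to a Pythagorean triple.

We need the other leg and hypotenuse such that 133² + x² = c².
Take x = 156, c = 205: 133² + 156² = 17689 + 24336 = 42025 = 205² ✓
Triple: (133, 156, 205)

(133, 156, 205)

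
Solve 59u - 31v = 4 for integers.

Step 1: Check solvability.
gcd(59, 31) = 1
Since 1 divides 4, solutions exist.

Step 2: Apply extended Euclidean algorithm to find gcd.
We find integers such that 59*x0 + 31*y0 = 1

Step 3: Scale the particular solution.
Multiply by 4/1 = 4:
u = 40, v = 76

Step 4: Verify.
59*(40) - 31*(76) = 4 = 4 ✓

u = 40, v = 76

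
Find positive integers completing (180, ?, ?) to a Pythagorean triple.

We need the other leg and hypotenuse such that 180² + x² = c².
Take x = 299, c = 349: 180² + 299² = 32400 + 89401 = 121801 = 349² ✓
Triple: (299, 180, 349)

(299, 180, 349)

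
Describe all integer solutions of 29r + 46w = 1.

Step 1: Compute gcd(29, 46) = 1.
Since 1 divides 1, solutions exist.

Step 2: Find a particular solution using extended Euclidean algorithm.
We get r₀ = -19, w₀ = 12.
Check: 29*-19 + 46*12 = 1 = 1 ✓

Step 3: Write the general solution.
r = -19 + (46/1)t = -19 + 46t
w = 12 - (29/1)t = 12 - 29t
for any integer t.

r = -19 + 46t, w = 12 - 29t for integer t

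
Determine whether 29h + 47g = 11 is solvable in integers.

Step 1: Compute gcd(29, 47).
gcd(29, 47) = 1

Step 2: Check divisibility.
Does 1 divide 11? 11 = 1 x 11, so yes.

By the theorem on linear Diophantine equations, 29h + 47g = 11 has integer solutions if and only if gcd(29, 47) divides 11. Since 1 | 11, solutions exist.

Yes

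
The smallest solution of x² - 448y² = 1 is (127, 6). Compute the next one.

Solutions to x² - Dy² = 1 are generated by powers of (x₀ + y₀√D).
The next solution satisfies x₁ + y₁√448 = (x₀ + y₀√448)², giving:
x₁ = x₀² + 448y₀² = 127² + 448·6² = 16129 + 16128 = 32257
y₁ = 2x₀y₀ = 2·127·6 = 1524

Verify: 32257² - 448·1524² = 1040514049 - 1040514048 = 1 ✓

x = 32257, y = 1524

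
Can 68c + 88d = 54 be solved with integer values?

Step 1: Compute gcd(68, 88).
gcd(68, 88) = 4

Step 2: Check divisibility.
Does 4 divide 54? 54 = 4 x 13 + 2, so no.

By the theorem on linear Diophantine equations, 68c + 88d = 54 has integer solutions if and only if gcd(68, 88) divides 54. Since 4 does not divide 54, no solutions exist.

No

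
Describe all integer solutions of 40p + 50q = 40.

Step 1: Compute gcd(40, 50) = 10.
Since 10 divides 40, solutions exist.

Step 2: Find a particular solution using extended Euclidean algorithm.
We get p₀ = -4, q₀ = 4.
Check: 40*-4 + 50*4 = 40 = 40 ✓

Step 3: Write the general solution.
p = -4 + (50/10)t = -4 + 5t
q = 4 - (40/10)t = 4 - 4t
for any integer t.

p = -4 + 5t, q = 4 - 4t for integer t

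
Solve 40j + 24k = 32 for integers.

Step 1: Check solvability.
gcd(40, 24) = 8
Since 8 divides 32, solutions exist.

Step 2: Apply extended Euclidean algorithm to find gcd.
We find integers such that 40*x0 + 24*y0 = 8

Step 3: Scale the particular solution.
Multiply by 32/8 = 4:
j = -4, k = 8

Step 4: Verify.
40*(-4) + 24*(8) = 32 = 32 ✓

j = -4, k = 8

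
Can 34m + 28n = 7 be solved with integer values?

Step 1: Compute gcd(34, 28).
gcd(34, 28) = 2

Step 2: Check divisibility.
Does 2 divide 7? 7 = 2 x 3 + 1, so no.

By the theorem on linear Diophantine equations, 34m + 28n = 7 has integer solutions if and only if gcd(34, 28) divides 7. Since 2 does not divide 7, no solutions exist.

No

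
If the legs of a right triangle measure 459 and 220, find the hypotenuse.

c² = a² + b² = 459² + 220² = 210681 + 48400 = 259081
c = 509

509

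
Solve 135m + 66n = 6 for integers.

Step 1: Check solvability.
gcd(135, 66) = 3
Since 3 divides 6, solutions exist.

Step 2: Apply extended Euclidean algorithm to find gcd.
We find integers such that 135*x0 + 66*y0 = 3

Step 3: Scale the particular solution.
Multiply by 6/3 = 2:
m = 2, n = -4

Step 4: Verify.
135*(2) + 66*(-4) = 6 = 6 ✓

m = 2, n = -4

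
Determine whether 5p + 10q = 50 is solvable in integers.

Step 1: Compute gcd(5, 10).
gcd(5, 10) = 5

Step 2: Check divisibility.
Does 5 divide 50? 50 = 5 x 10, so yes.

By the theorem on linear Diophantine equations, 5p + 10q = 50 has integer solutions if and only if gcd(5, 10) divides 50. Since 5 | 50, solutions exist.

Yes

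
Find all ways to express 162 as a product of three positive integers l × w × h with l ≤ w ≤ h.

Iterate l from 1 to ⌊162^(1/3)⌋. For each l dividing 162, iterate w ≥ l with w dividing 162/l, and set h = 162/(l·w).
Triples found (9): (1×1×162), (1×2×81), (1×3×54), (1×6×27), (1×9×18), (2×3×27), (2×9×9), (3×3×18), (3×6×9)

(1×1×162), (1×2×81), (1×3×54), (1×6×27), (1×9×18), (2×3×27), (2×9×9), (3×3×18), (3×6×9)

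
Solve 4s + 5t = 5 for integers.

Step 1: Check solvability.
gcd(4, 5) = 1
Since 1 divides 5, solutions exist.

Step 2: Apply extended Euclidean algorithm to find gcd.
We find integers such that 4*x0 + 5*y0 = 1

Step 3: Scale the particular solution.
Multiply by 5/1 = 5:
s = -5, t = 5

Step 4: Verify.
4*(-5) + 5*(5) = 5 = 5 ✓

s = -5, t = 5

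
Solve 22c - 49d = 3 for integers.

Step 1: Check solvability.
gcd(22, 49) = 1
Since 1 divides 3, solutions exist.

Step 2: Apply extended Euclidean algorithm to find gcd.
We find integers such that 22*x0 + 49*y0 = 1

Step 3: Scale the particular solution.
Multiply by 3/1 = 3:
c = -60, d = -27

Step 4: Verify.
22*(-60) - 49*(-27) = 3 = 3 ✓

c = -60, d = -27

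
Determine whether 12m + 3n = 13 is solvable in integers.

Step 1: Compute gcd(12, 3).
gcd(12, 3) = 3

Step 2: Check divisibility.
Does 3 divide 13? 13 = 3 x 4 + 1, so no.

By the theorem on linear Diophantine equations, 12m + 3n = 13 has integer solutions if and only if gcd(12, 3) divides 13. Since 3 does not divide 13, no solutions exist.

No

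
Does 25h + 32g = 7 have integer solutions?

Step 1: Compute gcd(25, 32).
gcd(25, 32) = 1

Step 2: Check divisibility.
Does 1 divide 7? 7 = 1 x 7, so yes.

By the theorem on linear Diophantine equations, 25h + 32g = 7 has integer solutions if and only if gcd(25, 32) divides 7. Since 1 | 7, solutions exist.

Yes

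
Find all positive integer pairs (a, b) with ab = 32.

The positive divisors of 32 are: 1, 2, 4, 8, 16, 32.
Each divisor d gives the pair (d, 32/d):
(1, 32), (2, 16), (4, 8), (8, 4), (16, 2), (32, 1)

(1, 32), (2, 16), (4, 8), (8, 4), (16, 2), (32, 1)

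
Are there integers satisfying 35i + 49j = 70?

Step 1: Compute gcd(35, 49).
gcd(35, 49) = 7

Step 2: Check divisibility.
Does 7 divide 70? 70 = 7 x 10, so yes.

By the theorem on linear Diophantine equations, 35i + 49j = 70 has integer solutions if and only if gcd(35, 49) divides 70. Since 7 | 70, solutions exist.

Yes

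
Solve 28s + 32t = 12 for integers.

Step 1: Check solvability.
gcd(28, 32) = 4
Since 4 divides 12, solutions exist.

Step 2: Apply extended Euclidean algorithm to find gcd.
We find integers such that 28*x0 + 32*y0 = 4

Step 3: Scale the particular solution.
Multiply by 12/4 = 3:
s = -3, t = 3

Step 4: Verify.
28*(-3) + 32*(3) = 12 = 12 ✓

s = -3, t = 3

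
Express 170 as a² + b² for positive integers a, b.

We need to find integers a, b > 0 such that a² + b² = 170.
Trying a = 1: b² = 170 - 1² = 170 - 1 = 169
b = 13
Check: 1² + 13² = 1 + 169 = 170 ✓

170 = 1² + 13²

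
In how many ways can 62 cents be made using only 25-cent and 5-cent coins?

We need non-negative integers (x, y) with 25x + 5y = 62.
For each x from 0 to 2, check if (62 - 25x) is a non-negative multiple of 5.
Solutions (x, y): none
Count: 0

0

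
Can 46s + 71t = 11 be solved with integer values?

Step 1: Compute gcd(46, 71).
gcd(46, 71) = 1

Step 2: Check divisibility.
Does 1 divide 11? 11 = 1 x 11, so yes.

By the theorem on linear Diophantine equations, 46s + 71t = 11 has integer solutions if and only if gcd(46, 71) divides 11. Since 1 | 11, solutions exist.

Yes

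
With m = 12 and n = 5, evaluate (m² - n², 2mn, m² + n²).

a = m² - n² = 144 - 25 = 119
b = 2mn = 2·12·5 = 120
c = m² + n² = 144 + 25 = 169
Verify: 119² + 120² = 14161 + 14400 = 28561 = 169² ✓

(119, 120, 169)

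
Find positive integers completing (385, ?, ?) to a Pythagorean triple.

We need the other leg and hypotenuse such that 385² + x² = c².
Take x = 1488, c = 1537: 385² + 1488² = 148225 + 2214144 = 2362369 = 1537² ✓
Triple: (385, 1488, 1537)

(385, 1488, 1537)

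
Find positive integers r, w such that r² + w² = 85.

Search for r with 85 - r² a perfect square.
r = 2: 85 - 2² = 85 - 4 = 81 = 9² ✓
So r = 2, w = 9.

r = 2, w = 9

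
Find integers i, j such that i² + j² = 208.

We need to find integers i, j > 0 such that i² + j² = 208.
Trying i = 8: j² = 208 - 8² = 208 - 64 = 144
j = 12
Check: 8² + 12² = 64 + 144 = 208 ✓

208 = 8² + 12²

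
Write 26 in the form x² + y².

We need to find integers x, y > 0 such that x² + y² = 26.
Trying x = 1: y² = 26 - 1² = 26 - 1 = 25
y = 5
Check: 1² + 5² = 1 + 25 = 26 ✓

26 = 1² + 5²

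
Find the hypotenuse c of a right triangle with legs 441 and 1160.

c² = a² + b² = 441² + 1160² = 194481 + 1345600 = 1540081
c = sqrt(1540081) = 1241

1241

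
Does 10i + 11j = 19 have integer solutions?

Step 1: Compute gcd(10, 11).
gcd(10, 11) = 1

Step 2: Check divisibility.
Does 1 divide 19? 19 = 1 x 19, so yes.

By the theorem on linear Diophantine equations, 10i + 11j = 19 has integer solutions if and only if gcd(10, 11) divides 19. Since 1 | 19, solutions exist.

Yes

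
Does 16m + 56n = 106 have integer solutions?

Step 1: Compute gcd(16, 56).
gcd(16, 56) = 8

Step 2: Check divisibility.
Does 8 divide 106? 106 = 8 x 13 + 2, so no.

By the theorem on linear Diophantine equations, 16m + 56n = 106 has integer solutions if and only if gcd(16, 56) divides 106. Since 8 does not divide 106, no solutions exist.

No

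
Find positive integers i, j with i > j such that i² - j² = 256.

Factor: i² - j² = (i+j)(i-j) = 256.
We need two factors of 256 with the same parity.
Use i+j = 128 and i-j = 2 (product 128·2 = 256).
Adding: 2i = 130, so i = 65.
Subtracting: 2j = 126, so j = 63.
Check: 65² - 63² = 4225 - 3969 = 256 ✓

i = 65, j = 63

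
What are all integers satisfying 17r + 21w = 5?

Step 1: Compute gcd(17, 21) = 1.
Since 1 divides 5, solutions exist.

Step 2: Find a particular solution using extended Euclidean algorithm.
We get r₀ = 25, w₀ = -20.
Check: 17*25 + 21*-20 = 5 = 5 ✓

Step 3: Write the general solution.
r = 25 + (21/1)t = 25 + 21t
w = -20 - (17/1)t = -20 - 17t
for any integer t.

r = 25 + 21t, w = -20 - 17t for integer t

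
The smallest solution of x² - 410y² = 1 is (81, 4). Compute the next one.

Solutions to x² - Dy² = 1 are generated by powers of (x₀ + y₀√D).
The next solution satisfies x₁ + y₁√410 = (x₀ + y₀√410)², giving:
x₁ = x₀² + 410y₀² = 81² + 410·4² = 6561 + 6560 = 13121
y₁ = 2x₀y₀ = 2·81·4 = 648

Verify: 13121² - 410·648² = 172160641 - 172160640 = 1 ✓

x = 13121, y = 648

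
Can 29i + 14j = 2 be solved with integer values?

Step 1: Compute gcd(29, 14).
gcd(29, 14) = 1

Step 2: Check divisibility.
Does 1 divide 2? 2 = 1 x 2, so yes.

By the theorem on linear Diophantine equations, 29i + 14j = 2 has integer solutions if and only if gcd(29, 14) divides 2. Since 1 | 2, solutions exist.

Yes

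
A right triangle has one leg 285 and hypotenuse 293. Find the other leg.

b² = c² - a² = 85849 - 81225 = 4624
b = 68

68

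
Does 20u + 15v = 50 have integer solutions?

Step 1: Compute gcd(20, 15).
gcd(20, 15) = 5

Step 2: Check divisibility.
Does 5 divide 50? 50 = 5 x 10, so yes.

By the theorem on linear Diophantine equations, 20u + 15v = 50 has integer solutions if and only if gcd(20, 15) divides 50. Since 5 | 50, solutions exist.

Yes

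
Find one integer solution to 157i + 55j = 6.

Step 1: Check solvability.
gcd(157, 55) = 1
Since 1 divides 6, solutions exist.

Step 2: Apply extended Euclidean algorithm to find gcd.
We find integers such that 157*x0 + 55*y0 = 1

Step 3: Scale the particular solution.
Multiply by 6/1 = 6:
i = -42, j = 120

Step 4: Verify.
157*(-42) + 55*(120) = 6 = 6 ✓

i = -42, j = 120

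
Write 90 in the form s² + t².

We need to find integers s, t > 0 such that s² + t² = 90.
Trying s = 3: t² = 90 - 3² = 90 - 9 = 81
t = 9
Check: 3² + 9² = 9 + 81 = 90 ✓

90 = 3² + 9²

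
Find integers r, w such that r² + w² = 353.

We need to find integers r, w > 0 such that r² + w² = 353.
Trying r = 8: w² = 353 - 8² = 353 - 64 = 289
w = 17
Check: 8² + 17² = 64 + 289 = 353 ✓

353 = 8² + 17²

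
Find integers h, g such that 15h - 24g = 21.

Step 1: Check solvability.
gcd(15, 24) = 3
Since 3 divides 21, solutions exist.

Step 2: Apply extended Euclidean algorithm to find gcd.
We find integers such that 15*x0 + 24*y0 = 3

Step 3: Scale the particular solution.
Multiply by 21/3 = 7:
h = -21, g = -14

Step 4: Verify.
15*(-21) - 24*(-14) = 21 = 21 ✓

h = -21, g = -14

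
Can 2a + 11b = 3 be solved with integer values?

Step 1: Compute gcd(2, 11).
gcd(2, 11) = 1

Step 2: Check divisibility.
Does 1 divide 3? 3 = 1 x 3, so yes.

By the theorem on linear Diophantine equations, 2a + 11b = 3 has integer solutions if and only if gcd(2, 11) divides 3. Since 1 | 3, solutions exist.

Yes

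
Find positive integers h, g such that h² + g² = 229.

Search for h with 229 - h² a perfect square.
h = 2: 229 - 2² = 229 - 4 = 225 = 15² ✓
So h = 2, g = 15.

h = 2, g = 15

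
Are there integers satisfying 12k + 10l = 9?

Step 1: Compute gcd(12, 10).
gcd(12, 10) = 2

Step 2: Check divisibility.
Does 2 divide 9? 9 = 2 x 4 + 1, so no.

By the theorem on linear Diophantine equations, 12k + 10l = 9 has integer solutions if and only if gcd(12, 10) divides 9. Since 2 does not divide 9, no solutions exist.

No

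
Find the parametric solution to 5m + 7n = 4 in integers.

Step 1: Compute gcd(5, 7) = 1.
Since 1 divides 4, solutions exist.

Step 2: Find a particular solution using extended Euclidean algorithm.
We get m₀ = 12, n₀ = -8.
Check: 5*12 + 7*-8 = 4 = 4 ✓

Step 3: Write the general solution.
m = 12 + (7/1)t = 12 + 7t
n = -8 - (5/1)t = -8 - 5t
for any integer t.

m = 12 + 7t, n = -8 - 5t for integer t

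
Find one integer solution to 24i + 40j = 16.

Step 1: Check solvability.
gcd(24, 40) = 8
Since 8 divides 16, solutions exist.

Step 2: Apply extended Euclidean algorithm to find gcd.
We find integers such that 24*x0 + 40*y0 = 8

Step 3: Scale the particular solution.
Multiply by 16/8 = 2:
i = 4, j = -2

Step 4: Verify.
24*(4) + 40*(-2) = 16 = 16 ✓

i = 4, j = -2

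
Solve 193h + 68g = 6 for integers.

Step 1: Check solvability.
gcd(193, 68) = 1
Since 1 divides 6, solutions exist.

Step 2: Apply extended Euclidean algorithm to find gcd.
We find integers such that 193*x0 + 68*y0 = 1

Step 3: Scale the particular solution.
Multiply by 6/1 = 6:
h = -186, g = 528

Step 4: Verify.
193*(-186) + 68*(528) = 6 = 6 ✓

h = -186, g = 528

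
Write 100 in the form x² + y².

We need to find integers x, y > 0 such that x² + y² = 100.
Trying x = 6: y² = 100 - 6² = 100 - 36 = 64
y = 8
Check: 6² + 8² = 36 + 64 = 100 ✓

100 = 6² + 8²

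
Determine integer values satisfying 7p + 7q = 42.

Step 1: Check solvability.
gcd(7, 7) = 7
Since 7 divides 42, solutions exist.

Step 2: Apply extended Euclidean algorithm to find gcd.
We find integers such that 7*x0 + 7*y0 = 7

Step 3: Scale the particular solution.
Multiply by 42/7 = 6:
p = 0, q = 6

Step 4: Verify.
7*(0) + 7*(6) = 42 = 42 ✓

p = 0, q = 6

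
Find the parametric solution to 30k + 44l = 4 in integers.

Step 1: Compute gcd(30, 44) = 2.
Since 2 divides 4, solutions exist.

Step 2: Find a particular solution using extended Euclidean algorithm.
We get k₀ = 6, l₀ = -4.
Check: 30*6 + 44*-4 = 4 = 4 ✓

Step 3: Write the general solution.
k = 6 + (44/2)t = 6 + 22t
l = -4 - (30/2)t = -4 - 15t
for any integer t.

k = 6 + 22t, l = -4 - 15t for integer t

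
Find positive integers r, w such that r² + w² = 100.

Search for r with 100 - r² a perfect square.
r = 6: 100 - 6² = 100 - 36 = 64 = 8² ✓
So r = 6, w = 8.

r = 6, w = 8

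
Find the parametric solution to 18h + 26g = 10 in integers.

Step 1: Compute gcd(18, 26) = 2.
Since 2 divides 10, solutions exist.

Step 2: Find a particular solution using extended Euclidean algorithm.
We get h₀ = 15, g₀ = -10.
Check: 18*15 + 26*-10 = 10 = 10 ✓

Step 3: Write the general solution.
h = 15 + (26/2)t = 15 + 13t
g = -10 - (18/2)t = -10 - 9t
for any integer t.

h = 15 + 13t, g = -10 - 9t for integer t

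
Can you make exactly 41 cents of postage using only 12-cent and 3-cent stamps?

We need non-negative x, y with 12x + 3y = 41.
gcd(12, 3) = 3, and 3 does not divide 41.
No integer solutions exist, so certainly no non-negative ones.

No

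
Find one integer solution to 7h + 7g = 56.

Step 1: Check solvability.
gcd(7, 7) = 7
Since 7 divides 56, solutions exist.

Step 2: Apply extended Euclidean algorithm to find gcd.
We find integers such that 7*x0 + 7*y0 = 7

Step 3: Scale the particular solution.
Multiply by 56/7 = 8:
h = 0, g = 8

Step 4: Verify.
7*(0) + 7*(8) = 56 = 56 ✓

h = 0, g = 8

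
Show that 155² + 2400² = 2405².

Compute a² + b² = 155² + 2400² = 24025 + 5760000 = 5784025
Compute c² = 2405² = 5784025
Since 5784025 = 5784025, confirmed.

Yes, it is a Pythagorean triple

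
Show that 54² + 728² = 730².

Compute a² + b² = 54² + 728² = 2916 + 529984 = 532900
Compute c² = 730² = 532900
Since 532900 = 532900, confirmed.

Yes, it is a Pythagorean triple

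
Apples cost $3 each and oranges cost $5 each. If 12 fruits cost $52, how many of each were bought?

Let a = apples, o = oranges.
a + o = 12
3a + 5o = 52
Substitute o = 12 - a:
3a + 5(12 - a) = 52
(3 - 5)a = 52 - 60
-2a = -8
a = 4, o = 12 - 4 = 8

Apples: 4, Oranges: 8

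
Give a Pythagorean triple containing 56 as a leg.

We need the other leg and hypotenuse such that 56² + x² = c².
Take x = 192, c = 200: 56² + 192² = 3136 + 36864 = 40000 = 200² ✓
Triple: (56, 192, 200)

(56, 192, 200)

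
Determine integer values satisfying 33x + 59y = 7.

Step 1: Check solvability.
gcd(33, 59) = 1
Since 1 divides 7, solutions exist.

Step 2: Apply extended Euclidean algorithm to find gcd.
We find integers such that 33*x0 + 59*y0 = 1

Step 3: Scale the particular solution.
Multiply by 7/1 = 7:
x = -175, y = 98

Step 4: Verify.
33*(-175) + 59*(98) = 7 = 7 ✓

x = -175, y = 98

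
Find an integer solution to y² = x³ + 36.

Try small integer x values and check whether x³ + 36 is a perfect square.
x = 4: x³ + 36 = 4³ + 36 = 64 + 36 = 100
Is 100 a perfect square? 10² = 100 ✓
So (x, y) = (4, -10) is a solution.

x = 4, y = -10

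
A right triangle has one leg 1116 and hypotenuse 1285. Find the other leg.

a² = c² - b² = 1651225 - 1245456 = 405769
a = 637

637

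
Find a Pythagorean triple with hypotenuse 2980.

We need a² + b² = 2980² = 8880400.
Trying: 2852² + 864² = 8133904 + 746496 = 8880400 ✓

(2852, 864, 2980)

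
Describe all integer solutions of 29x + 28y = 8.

Step 1: Compute gcd(29, 28) = 1.
Since 1 divides 8, solutions exist.

Step 2: Find a particular solution using extended Euclidean algorithm.
We get x₀ = 8, y₀ = -8.
Check: 29*8 + 28*-8 = 8 = 8 ✓

Step 3: Write the general solution.
x = 8 + (28/1)t = 8 + 28t
y = -8 - (29/1)t = -8 - 29t
for any integer t.

x = 8 + 28t, y = -8 - 29t for integer t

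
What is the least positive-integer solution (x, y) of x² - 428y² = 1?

We seek the smallest positive integers (x, y) with x² - 428y² = 1, i.e., x² = 428y² + 1.
Try successive y values:
y = 1: x² = 428·1² + 1 = 429, not a perfect square
y = 2: x² = 428·2² + 1 = 1713, not a perfect square
y = 3: x² = 428·3² + 1 = 3853, not a perfect square
... continuing the search (or via continued fractions) ...
y = 89466: x² = 428·89466² + 1 = 3425782686769, x = 1850887 ✓

Verify: 1850887² - 428·89466² = 3425782686769 - 3425782686768 = 1 ✓

x = 1850887, y = 89466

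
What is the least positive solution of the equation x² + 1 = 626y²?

We need x² = 626y² - 1. Try successive y:
y = 1: x² = 626·1² - 1 = 625 = 25² ✓
Check: 25² - 626·1² = 625 - 626 = -1 ✓

x = 25, y = 1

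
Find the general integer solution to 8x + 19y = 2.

Step 1: Compute gcd(8, 19) = 1.
Since 1 divides 2, solutions exist.

Step 2: Find a particular solution using extended Euclidean algorithm.
We get x₀ = -14, y₀ = 6.
Check: 8*-14 + 19*6 = 2 = 2 ✓

Step 3: Write the general solution.
x = -14 + (19/1)t = -14 + 19t
y = 6 - (8/1)t = 6 - 8t
for any integer t.

x = -14 + 19t, y = 6 - 8t for integer t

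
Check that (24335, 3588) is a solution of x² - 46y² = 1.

Compute x² = 24335² = 592192225
Compute 46y² = 46·3588² = 46·12873744 = 592192224
x² - 46y² = 592192225 - 592192224 = 1
Since this equals 1, (24335, 3588) is a solution.

Yes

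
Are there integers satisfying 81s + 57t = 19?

Step 1: Compute gcd(81, 57).
gcd(81, 57) = 3

Step 2: Check divisibility.
Does 3 divide 19? 19 = 3 x 6 + 1, so no.

By the theorem on linear Diophantine equations, 81s + 57t = 19 has integer solutions if and only if gcd(81, 57) divides 19. Since 3 does not divide 19, no solutions exist.

No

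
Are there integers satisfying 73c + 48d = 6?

Step 1: Compute gcd(73, 48).
gcd(73, 48) = 1

Step 2: Check divisibility.
Does 1 divide 6? 6 = 1 x 6, so yes.

By the theorem on linear Diophantine equations, 73c + 48d = 6 has integer solutions if and only if gcd(73, 48) divides 6. Since 1 | 6, solutions exist.

Yes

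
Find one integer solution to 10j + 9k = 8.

Step 1: Check solvability.
gcd(10, 9) = 1
Since 1 divides 8, solutions exist.

Step 2: Apply extended Euclidean algorithm to find gcd.
We find integers such that 10*x0 + 9*y0 = 1

Step 3: Scale the particular solution.
Multiply by 8/1 = 8:
j = 8, k = -8

Step 4: Verify.
10*(8) + 9*(-8) = 8 = 8 ✓

j = 8, k = -8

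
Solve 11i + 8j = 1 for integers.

Step 1: Check solvability.
gcd(11, 8) = 1
Since 1 divides 1, solutions exist.

Step 2: Apply extended Euclidean algorithm to find gcd.
We find integers such that 11*x0 + 8*y0 = 1

Step 3: Scale the particular solution.
Multiply by 1/1 = 1:
i = 3, j = -4

Step 4: Verify.
11*(3) + 8*(-4) = 1 = 1 ✓

i = 3, j = -4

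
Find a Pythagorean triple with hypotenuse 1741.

We need a² + b² = 1741² = 3031081.
Trying: 59² + 1740² = 3481 + 3027600 = 3031081 ✓

(59, 1740, 1741)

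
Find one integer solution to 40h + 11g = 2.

Step 1: Check solvability.
gcd(40, 11) = 1
Since 1 divides 2, solutions exist.

Step 2: Apply extended Euclidean algorithm to find gcd.
We find integers such that 40*x0 + 11*y0 = 1

Step 3: Scale the particular solution.
Multiply by 2/1 = 2:
h = -6, g = 22

Step 4: Verify.
40*(-6) + 11*(22) = 2 = 2 ✓

h = -6, g = 22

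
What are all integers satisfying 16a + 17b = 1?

Step 1: Compute gcd(16, 17) = 1.
Since 1 divides 1, solutions exist.

Step 2: Find a particular solution using extended Euclidean algorithm.
We get a₀ = -1, b₀ = 1.
Check: 16*-1 + 17*1 = 1 = 1 ✓

Step 3: Write the general solution.
a = -1 + (17/1)t = -1 + 17t
b = 1 - (16/1)t = 1 - 16t
for any integer t.

a = -1 + 17t, b = 1 - 16t for integer t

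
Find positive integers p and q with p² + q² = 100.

We need to find integers p, q > 0 such that p² + q² = 100.
Trying p = 6: q² = 100 - 6² = 100 - 36 = 64
q = 8
Check: 6² + 8² = 36 + 64 = 100 ✓

100 = 6² + 8²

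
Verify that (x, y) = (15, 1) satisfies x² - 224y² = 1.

Compute x² = 15² = 225
Compute 224y² = 224·1² = 224·1 = 224
x² - 224y² = 225 - 224 = 1
Since this equals 1, (15, 1) is a solution.

Yes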